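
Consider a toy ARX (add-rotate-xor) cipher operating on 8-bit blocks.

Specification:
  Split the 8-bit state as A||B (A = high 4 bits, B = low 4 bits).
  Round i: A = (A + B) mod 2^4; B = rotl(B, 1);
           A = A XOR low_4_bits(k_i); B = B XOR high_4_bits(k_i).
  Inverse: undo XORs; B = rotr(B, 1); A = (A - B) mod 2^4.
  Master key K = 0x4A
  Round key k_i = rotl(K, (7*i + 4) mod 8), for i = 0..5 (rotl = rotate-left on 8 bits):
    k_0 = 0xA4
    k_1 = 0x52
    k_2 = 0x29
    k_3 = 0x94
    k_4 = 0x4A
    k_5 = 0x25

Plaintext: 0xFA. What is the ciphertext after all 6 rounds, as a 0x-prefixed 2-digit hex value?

s_0 = plaintext = 0xFA
s_1 = Round(s_0, k_0) = 0xDF
s_2 = Round(s_1, k_1) = 0xEA
s_3 = Round(s_2, k_2) = 0x17
s_4 = Round(s_3, k_3) = 0xC7
s_5 = Round(s_4, k_4) = 0x9A
s_6 = Round(s_5, k_5) = 0x67

0x67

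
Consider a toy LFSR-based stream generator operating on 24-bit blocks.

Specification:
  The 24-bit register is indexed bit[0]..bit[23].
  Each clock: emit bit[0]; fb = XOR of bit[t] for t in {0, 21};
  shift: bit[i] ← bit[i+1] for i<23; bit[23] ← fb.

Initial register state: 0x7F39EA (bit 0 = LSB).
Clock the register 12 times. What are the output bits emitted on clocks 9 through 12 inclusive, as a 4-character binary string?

reg_0 = 0x7F39EA
clock 1: out=0, reg = 0xBF9CF5
clock 2: out=1, reg = 0x5FCE7A
clock 3: out=0, reg = 0x2FE73D
clock 4: out=1, reg = 0x17F39E
clock 5: out=0, reg = 0x0BF9CF
clock 6: out=1, reg = 0x85FCE7
clock 7: out=1, reg = 0xC2FE73
clock 8: out=1, reg = 0xE17F39
clock 9: out=1, reg = 0x70BF9C
clock 10: out=0, reg = 0xB85FCE
clock 11: out=0, reg = 0xDC2FE7
clock 12: out=1, reg = 0xEE17F3

1001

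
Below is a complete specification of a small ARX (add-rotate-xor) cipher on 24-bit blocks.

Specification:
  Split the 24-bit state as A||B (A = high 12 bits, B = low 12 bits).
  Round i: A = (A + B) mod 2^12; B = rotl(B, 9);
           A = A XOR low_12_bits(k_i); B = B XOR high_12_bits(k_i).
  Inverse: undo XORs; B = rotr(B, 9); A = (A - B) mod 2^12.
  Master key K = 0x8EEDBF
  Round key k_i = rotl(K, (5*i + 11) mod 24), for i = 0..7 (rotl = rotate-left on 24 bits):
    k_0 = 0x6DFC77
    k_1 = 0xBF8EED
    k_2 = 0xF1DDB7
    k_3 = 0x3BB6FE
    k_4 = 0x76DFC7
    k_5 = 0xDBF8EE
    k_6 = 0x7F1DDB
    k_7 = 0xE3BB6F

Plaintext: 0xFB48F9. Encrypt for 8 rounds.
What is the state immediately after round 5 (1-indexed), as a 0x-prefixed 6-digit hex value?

0x0C7C63

s_0 = plaintext = 0xFB48F9
s_1 = Round(s_0, k_0) = 0x4DA5C0
s_2 = Round(s_1, k_1) = 0x477B40
s_3 = Round(s_2, k_2) = 0x200E75
s_4 = Round(s_3, k_3) = 0x68B875
s_5 = Round(s_4, k_4) = 0x0C7C63
s_6 = Round(s_5, k_5) = 0x5C4A33
s_7 = Round(s_6, k_6) = 0x22C0B7
s_8 = Round(s_7, k_7) = 0x98C02D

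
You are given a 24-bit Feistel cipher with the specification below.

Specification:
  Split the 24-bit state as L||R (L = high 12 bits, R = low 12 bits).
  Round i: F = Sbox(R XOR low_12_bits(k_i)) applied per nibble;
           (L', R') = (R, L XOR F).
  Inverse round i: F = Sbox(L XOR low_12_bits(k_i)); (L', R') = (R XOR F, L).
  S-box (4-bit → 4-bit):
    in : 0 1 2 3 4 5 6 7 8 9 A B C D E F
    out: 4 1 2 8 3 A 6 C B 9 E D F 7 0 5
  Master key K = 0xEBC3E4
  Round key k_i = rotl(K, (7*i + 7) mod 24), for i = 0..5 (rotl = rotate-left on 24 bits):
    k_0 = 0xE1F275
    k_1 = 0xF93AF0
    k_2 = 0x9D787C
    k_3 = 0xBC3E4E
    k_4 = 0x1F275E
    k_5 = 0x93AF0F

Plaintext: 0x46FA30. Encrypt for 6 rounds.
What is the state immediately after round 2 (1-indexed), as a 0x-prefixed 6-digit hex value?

0xF550DA

s_0 = plaintext = 0x46FA30
s_1 = Round(s_0, k_0) = 0xA30F55
s_2 = Round(s_1, k_1) = 0xF550DA
s_3 = Round(s_2, k_2) = 0x0DA4B3
s_4 = Round(s_3, k_3) = 0x4B3E8D
s_5 = Round(s_4, k_4) = 0xE8DDCB
s_6 = Round(s_5, k_5) = 0xDCBC7E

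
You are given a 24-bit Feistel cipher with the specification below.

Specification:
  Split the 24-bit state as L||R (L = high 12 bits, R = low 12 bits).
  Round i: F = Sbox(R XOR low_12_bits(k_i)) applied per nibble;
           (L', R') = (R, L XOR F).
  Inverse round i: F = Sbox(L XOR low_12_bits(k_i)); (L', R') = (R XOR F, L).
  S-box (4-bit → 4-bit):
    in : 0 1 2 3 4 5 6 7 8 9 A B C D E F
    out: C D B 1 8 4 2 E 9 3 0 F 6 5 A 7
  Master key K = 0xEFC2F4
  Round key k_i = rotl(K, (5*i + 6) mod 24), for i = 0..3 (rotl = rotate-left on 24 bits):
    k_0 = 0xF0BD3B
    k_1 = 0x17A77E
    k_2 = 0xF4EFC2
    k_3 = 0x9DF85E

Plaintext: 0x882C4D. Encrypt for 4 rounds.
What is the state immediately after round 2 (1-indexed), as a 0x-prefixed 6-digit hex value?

s_0 = plaintext = 0x882C4D
s_1 = Round(s_0, k_0) = 0xC4D560
s_2 = Round(s_1, k_1) = 0x560797
s_3 = Round(s_2, k_2) = 0x797C24
s_4 = Round(s_3, k_3) = 0xC24F77

0x560797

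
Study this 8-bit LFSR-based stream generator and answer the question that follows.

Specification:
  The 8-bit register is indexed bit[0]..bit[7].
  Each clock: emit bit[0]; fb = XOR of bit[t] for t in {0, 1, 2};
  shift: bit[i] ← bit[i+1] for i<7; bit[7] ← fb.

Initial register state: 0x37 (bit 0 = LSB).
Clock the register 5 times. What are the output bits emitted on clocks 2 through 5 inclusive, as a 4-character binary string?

1101

reg_0 = 0x37
clock 1: out=1, reg = 0x9B
clock 2: out=1, reg = 0x4D
clock 3: out=1, reg = 0x26
clock 4: out=0, reg = 0x13
clock 5: out=1, reg = 0x09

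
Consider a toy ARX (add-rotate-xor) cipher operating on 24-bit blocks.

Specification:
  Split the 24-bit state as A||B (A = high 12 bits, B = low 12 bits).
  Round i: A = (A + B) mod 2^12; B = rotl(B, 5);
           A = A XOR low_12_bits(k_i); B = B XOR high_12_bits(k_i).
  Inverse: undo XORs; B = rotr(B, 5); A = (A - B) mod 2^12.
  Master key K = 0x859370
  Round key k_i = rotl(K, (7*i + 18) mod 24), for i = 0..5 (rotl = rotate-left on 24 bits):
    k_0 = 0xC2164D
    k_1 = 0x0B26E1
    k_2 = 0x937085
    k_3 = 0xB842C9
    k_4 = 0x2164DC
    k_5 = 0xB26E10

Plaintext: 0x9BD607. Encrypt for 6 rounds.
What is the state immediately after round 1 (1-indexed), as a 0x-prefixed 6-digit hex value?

0x989CCD

s_0 = plaintext = 0x9BD607
s_1 = Round(s_0, k_0) = 0x989CCD
s_2 = Round(s_1, k_1) = 0x0B790B
s_3 = Round(s_2, k_2) = 0x947845
s_4 = Round(s_3, k_3) = 0x345334
s_5 = Round(s_4, k_4) = 0x2A5490
s_6 = Round(s_5, k_5) = 0x92592F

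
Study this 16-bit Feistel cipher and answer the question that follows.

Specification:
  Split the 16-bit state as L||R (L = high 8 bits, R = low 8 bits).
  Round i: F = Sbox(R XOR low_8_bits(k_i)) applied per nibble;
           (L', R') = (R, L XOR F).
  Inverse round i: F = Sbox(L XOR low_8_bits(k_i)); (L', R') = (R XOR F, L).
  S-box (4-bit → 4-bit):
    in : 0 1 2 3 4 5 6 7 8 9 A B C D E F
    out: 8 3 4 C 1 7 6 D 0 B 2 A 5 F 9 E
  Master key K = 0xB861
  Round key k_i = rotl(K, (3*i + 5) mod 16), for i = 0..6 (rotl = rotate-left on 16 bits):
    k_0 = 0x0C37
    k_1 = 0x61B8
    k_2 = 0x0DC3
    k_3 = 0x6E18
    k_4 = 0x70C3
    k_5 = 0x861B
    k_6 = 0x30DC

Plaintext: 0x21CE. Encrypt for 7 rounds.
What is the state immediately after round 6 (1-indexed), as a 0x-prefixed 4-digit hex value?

0x85E8

s_0 = plaintext = 0x21CE
s_1 = Round(s_0, k_0) = 0xCECA
s_2 = Round(s_1, k_1) = 0xCA1A
s_3 = Round(s_2, k_2) = 0x1A31
s_4 = Round(s_3, k_3) = 0x3151
s_5 = Round(s_4, k_4) = 0x5185
s_6 = Round(s_5, k_5) = 0x85E8
s_7 = Round(s_6, k_6) = 0xE844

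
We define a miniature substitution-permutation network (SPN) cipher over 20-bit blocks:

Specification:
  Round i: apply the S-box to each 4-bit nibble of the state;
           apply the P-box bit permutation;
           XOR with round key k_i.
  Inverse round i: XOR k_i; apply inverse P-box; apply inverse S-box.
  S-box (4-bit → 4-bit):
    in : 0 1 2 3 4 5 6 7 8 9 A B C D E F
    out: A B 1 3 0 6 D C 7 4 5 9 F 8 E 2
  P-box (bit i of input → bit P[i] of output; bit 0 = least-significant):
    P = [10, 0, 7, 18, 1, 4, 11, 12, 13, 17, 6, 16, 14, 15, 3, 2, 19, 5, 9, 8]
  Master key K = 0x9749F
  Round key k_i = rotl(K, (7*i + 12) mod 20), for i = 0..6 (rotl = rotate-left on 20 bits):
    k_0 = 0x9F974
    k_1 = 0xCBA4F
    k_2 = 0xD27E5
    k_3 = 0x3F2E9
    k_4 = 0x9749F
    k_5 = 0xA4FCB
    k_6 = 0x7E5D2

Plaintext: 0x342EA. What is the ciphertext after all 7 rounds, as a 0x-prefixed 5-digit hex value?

0x24B19

s_0 = plaintext = 0x342EA
s_1 = Round(s_0, k_0) = 0x1C5C4
s_2 = Round(s_1, k_1) = 0x66331
s_3 = Round(s_2, k_2) = 0x340FA
s_4 = Round(s_3, k_3) = 0x8F659
s_5 = Round(s_4, k_4) = 0x0DE6F
s_6 = Round(s_5, k_5) = 0x956AC
s_7 = Round(s_6, k_6) = 0x24B19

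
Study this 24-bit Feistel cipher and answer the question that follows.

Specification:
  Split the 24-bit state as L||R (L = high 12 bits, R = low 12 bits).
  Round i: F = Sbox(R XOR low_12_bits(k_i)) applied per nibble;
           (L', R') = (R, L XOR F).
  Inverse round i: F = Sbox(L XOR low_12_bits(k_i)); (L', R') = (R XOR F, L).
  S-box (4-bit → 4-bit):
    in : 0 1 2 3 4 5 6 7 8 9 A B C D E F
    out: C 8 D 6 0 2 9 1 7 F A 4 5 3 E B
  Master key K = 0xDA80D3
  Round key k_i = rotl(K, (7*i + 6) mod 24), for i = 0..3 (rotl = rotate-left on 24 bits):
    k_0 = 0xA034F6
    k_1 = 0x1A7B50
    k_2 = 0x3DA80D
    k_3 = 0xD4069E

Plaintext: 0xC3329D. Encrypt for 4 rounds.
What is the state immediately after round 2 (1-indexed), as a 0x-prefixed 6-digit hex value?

s_0 = plaintext = 0xC3329D
s_1 = Round(s_0, k_0) = 0x29D5A7
s_2 = Round(s_1, k_1) = 0x5A7C2C
s_3 = Round(s_2, k_2) = 0xC2C57F
s_4 = Round(s_3, k_3) = 0x57FAC4

0x5A7C2C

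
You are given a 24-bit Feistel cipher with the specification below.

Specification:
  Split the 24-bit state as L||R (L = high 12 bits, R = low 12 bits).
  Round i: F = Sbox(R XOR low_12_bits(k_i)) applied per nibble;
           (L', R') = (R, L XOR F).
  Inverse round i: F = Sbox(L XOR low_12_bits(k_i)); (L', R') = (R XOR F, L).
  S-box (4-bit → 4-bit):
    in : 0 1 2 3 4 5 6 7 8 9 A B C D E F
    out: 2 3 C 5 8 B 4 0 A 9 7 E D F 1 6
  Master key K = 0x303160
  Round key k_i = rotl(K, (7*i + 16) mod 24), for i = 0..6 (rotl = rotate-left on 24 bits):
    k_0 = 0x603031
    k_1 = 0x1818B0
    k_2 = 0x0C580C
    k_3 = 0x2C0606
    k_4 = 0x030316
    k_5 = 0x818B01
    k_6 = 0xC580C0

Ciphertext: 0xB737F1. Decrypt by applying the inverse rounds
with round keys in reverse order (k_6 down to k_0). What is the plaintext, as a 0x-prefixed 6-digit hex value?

s_0 = ciphertext = 0xB737F1
s_1 = InvRound(s_0, k_6) = 0x914B73
s_2 = InvRound(s_1, k_5) = 0x748914
s_3 = InvRound(s_2, k_4) = 0x1A5748
s_4 = InvRound(s_3, k_3) = 0x73D1A5
s_5 = InvRound(s_4, k_2) = 0x7F673D
s_6 = InvRound(s_5, k_1) = 0x1B97F6
s_7 = InvRound(s_6, k_0) = 0x45C1B9

0x45C1B9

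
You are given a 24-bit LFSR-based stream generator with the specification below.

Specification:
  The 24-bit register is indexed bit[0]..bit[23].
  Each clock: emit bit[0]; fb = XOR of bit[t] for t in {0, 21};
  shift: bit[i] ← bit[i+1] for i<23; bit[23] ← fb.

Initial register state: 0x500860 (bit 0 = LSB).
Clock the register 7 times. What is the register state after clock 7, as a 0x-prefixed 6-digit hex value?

0xE4A010

reg_0 = 0x500860
clock 1: out=0, reg = 0x280430
clock 2: out=0, reg = 0x940218
clock 3: out=0, reg = 0x4A010C
clock 4: out=0, reg = 0x250086
clock 5: out=0, reg = 0x928043
clock 6: out=1, reg = 0xC94021
clock 7: out=1, reg = 0xE4A010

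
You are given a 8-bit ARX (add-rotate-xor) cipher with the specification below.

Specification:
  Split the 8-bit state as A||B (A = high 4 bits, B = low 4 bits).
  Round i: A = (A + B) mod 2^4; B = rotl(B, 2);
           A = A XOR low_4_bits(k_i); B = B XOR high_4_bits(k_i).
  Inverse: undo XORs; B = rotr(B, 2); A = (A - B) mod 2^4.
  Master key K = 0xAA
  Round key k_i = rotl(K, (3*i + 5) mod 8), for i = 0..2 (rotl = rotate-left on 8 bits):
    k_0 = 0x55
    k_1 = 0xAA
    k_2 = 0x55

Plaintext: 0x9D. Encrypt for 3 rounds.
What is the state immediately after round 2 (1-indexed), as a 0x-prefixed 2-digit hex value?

s_0 = plaintext = 0x9D
s_1 = Round(s_0, k_0) = 0x32
s_2 = Round(s_1, k_1) = 0xF2
s_3 = Round(s_2, k_2) = 0x4D

0xF2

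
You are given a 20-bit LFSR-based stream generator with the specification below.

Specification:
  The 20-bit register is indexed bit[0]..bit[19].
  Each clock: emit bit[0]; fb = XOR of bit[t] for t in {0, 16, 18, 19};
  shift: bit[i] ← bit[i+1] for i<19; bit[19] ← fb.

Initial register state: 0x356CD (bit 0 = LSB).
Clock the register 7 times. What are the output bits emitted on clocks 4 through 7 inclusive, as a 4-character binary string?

reg_0 = 0x356CD
clock 1: out=1, reg = 0x1AB66
clock 2: out=0, reg = 0x8D5B3
clock 3: out=1, reg = 0x46AD9
clock 4: out=1, reg = 0x2356C
clock 5: out=0, reg = 0x11AB6
clock 6: out=0, reg = 0x88D5B
clock 7: out=1, reg = 0x446AD

1001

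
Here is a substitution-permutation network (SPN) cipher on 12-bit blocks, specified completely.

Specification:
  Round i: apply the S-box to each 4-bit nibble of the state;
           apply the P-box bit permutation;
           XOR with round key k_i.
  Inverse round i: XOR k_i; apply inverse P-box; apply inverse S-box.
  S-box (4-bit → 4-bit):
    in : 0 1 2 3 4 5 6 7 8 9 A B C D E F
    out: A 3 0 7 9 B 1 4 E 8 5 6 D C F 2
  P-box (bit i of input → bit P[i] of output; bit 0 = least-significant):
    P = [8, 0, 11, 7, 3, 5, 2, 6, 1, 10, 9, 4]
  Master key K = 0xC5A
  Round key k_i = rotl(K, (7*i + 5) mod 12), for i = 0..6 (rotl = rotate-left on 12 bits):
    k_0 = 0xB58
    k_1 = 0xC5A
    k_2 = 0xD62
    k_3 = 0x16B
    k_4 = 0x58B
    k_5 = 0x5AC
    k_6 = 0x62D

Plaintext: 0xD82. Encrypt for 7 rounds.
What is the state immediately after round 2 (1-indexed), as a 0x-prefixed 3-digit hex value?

s_0 = plaintext = 0xD82
s_1 = Round(s_0, k_0) = 0x92C
s_2 = Round(s_1, k_1) = 0x5CA
s_3 = Round(s_2, k_2) = 0x03C
s_4 = Round(s_3, k_3) = 0xCD7
s_5 = Round(s_4, k_4) = 0xFDD
s_6 = Round(s_5, k_5) = 0x968
s_7 = Round(s_6, k_6) = 0xEB4

0x5CA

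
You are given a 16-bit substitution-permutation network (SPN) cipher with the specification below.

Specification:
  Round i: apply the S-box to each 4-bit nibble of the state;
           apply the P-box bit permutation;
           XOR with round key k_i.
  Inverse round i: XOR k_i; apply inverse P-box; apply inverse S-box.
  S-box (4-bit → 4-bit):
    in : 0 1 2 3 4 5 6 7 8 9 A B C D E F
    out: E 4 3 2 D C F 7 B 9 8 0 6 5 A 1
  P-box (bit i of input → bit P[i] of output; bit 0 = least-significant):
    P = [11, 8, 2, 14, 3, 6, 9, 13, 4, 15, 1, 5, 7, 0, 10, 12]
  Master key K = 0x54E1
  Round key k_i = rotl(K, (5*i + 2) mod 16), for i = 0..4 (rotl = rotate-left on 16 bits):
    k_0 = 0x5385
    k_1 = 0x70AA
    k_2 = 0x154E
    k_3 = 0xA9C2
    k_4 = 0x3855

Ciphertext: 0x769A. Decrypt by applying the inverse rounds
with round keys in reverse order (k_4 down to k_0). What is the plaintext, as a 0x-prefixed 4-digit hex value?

s_0 = ciphertext = 0x769A
s_1 = InvRound(s_0, k_4) = 0x7174
s_2 = InvRound(s_1, k_3) = 0x96B4
s_3 = InvRound(s_2, k_2) = 0xF673
s_4 = InvRound(s_3, k_1) = 0x727B
s_5 = InvRound(s_4, k_0) = 0xF48C

0xF48C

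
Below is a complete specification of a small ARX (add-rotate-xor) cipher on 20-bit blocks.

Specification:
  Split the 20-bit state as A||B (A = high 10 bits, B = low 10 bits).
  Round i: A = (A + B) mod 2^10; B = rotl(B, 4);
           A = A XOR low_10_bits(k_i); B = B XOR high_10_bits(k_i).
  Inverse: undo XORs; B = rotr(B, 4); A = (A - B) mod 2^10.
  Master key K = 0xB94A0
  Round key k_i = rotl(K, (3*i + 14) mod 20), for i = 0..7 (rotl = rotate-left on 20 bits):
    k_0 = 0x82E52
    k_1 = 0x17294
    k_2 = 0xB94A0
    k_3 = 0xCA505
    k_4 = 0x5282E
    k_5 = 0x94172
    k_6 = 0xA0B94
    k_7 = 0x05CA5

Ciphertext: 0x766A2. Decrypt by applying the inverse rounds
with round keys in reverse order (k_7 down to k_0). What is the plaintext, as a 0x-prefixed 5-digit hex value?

0x7727D

s_0 = ciphertext = 0x766A2
s_1 = InvRound(s_0, k_7) = 0x0456B
s_2 = InvRound(s_1, k_6) = 0x41E7E
s_3 = InvRound(s_2, k_5) = 0x3CF82
s_4 = InvRound(s_3, k_4) = 0xAC62C
s_5 = InvRound(s_4, k_3) = 0x99150
s_6 = InvRound(s_5, k_2) = 0x5257B
s_7 = InvRound(s_6, k_1) = 0x82DD2
s_8 = InvRound(s_7, k_0) = 0x7727D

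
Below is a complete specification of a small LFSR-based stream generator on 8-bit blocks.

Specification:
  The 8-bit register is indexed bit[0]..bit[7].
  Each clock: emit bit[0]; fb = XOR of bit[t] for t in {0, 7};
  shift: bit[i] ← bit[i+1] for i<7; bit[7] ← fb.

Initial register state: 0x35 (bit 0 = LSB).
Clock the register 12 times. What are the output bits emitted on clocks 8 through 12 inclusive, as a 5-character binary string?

reg_0 = 0x35
clock 1: out=1, reg = 0x9A
clock 2: out=0, reg = 0xCD
clock 3: out=1, reg = 0x66
clock 4: out=0, reg = 0x33
clock 5: out=1, reg = 0x99
clock 6: out=1, reg = 0x4C
clock 7: out=0, reg = 0x26
clock 8: out=0, reg = 0x13
clock 9: out=1, reg = 0x89
clock 10: out=1, reg = 0x44
clock 11: out=0, reg = 0x22
clock 12: out=0, reg = 0x11

01100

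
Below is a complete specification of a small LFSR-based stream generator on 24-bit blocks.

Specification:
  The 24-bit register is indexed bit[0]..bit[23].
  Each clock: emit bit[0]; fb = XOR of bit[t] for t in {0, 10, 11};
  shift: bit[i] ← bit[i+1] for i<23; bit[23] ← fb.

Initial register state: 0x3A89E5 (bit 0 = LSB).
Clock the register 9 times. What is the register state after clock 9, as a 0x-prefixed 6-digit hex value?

0x0B1D44

reg_0 = 0x3A89E5
clock 1: out=1, reg = 0x1D44F2
clock 2: out=0, reg = 0x8EA279
clock 3: out=1, reg = 0xC7513C
clock 4: out=0, reg = 0x63A89E
clock 5: out=0, reg = 0xB1D44F
clock 6: out=1, reg = 0x58EA27
clock 7: out=1, reg = 0x2C7513
clock 8: out=1, reg = 0x163A89
clock 9: out=1, reg = 0x0B1D44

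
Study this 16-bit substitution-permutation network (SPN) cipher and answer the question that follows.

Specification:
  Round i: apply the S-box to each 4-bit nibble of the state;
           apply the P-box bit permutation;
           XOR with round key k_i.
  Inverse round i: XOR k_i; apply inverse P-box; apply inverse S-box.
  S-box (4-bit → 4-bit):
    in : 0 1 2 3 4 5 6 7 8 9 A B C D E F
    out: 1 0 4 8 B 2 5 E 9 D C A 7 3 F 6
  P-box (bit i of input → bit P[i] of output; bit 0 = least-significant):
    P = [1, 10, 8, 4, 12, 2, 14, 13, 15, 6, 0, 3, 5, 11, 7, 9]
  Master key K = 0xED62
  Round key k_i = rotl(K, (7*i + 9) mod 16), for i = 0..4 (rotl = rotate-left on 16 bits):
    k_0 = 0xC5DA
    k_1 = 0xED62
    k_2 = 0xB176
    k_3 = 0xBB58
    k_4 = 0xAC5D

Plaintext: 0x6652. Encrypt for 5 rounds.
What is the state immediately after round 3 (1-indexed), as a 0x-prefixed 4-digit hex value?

s_0 = plaintext = 0x6652
s_1 = Round(s_0, k_0) = 0x447F
s_2 = Round(s_1, k_1) = 0x020E
s_3 = Round(s_2, k_2) = 0xA445
s_4 = Round(s_3, k_3) = 0x0D94
s_5 = Round(s_4, k_4) = 0x582F

0xA445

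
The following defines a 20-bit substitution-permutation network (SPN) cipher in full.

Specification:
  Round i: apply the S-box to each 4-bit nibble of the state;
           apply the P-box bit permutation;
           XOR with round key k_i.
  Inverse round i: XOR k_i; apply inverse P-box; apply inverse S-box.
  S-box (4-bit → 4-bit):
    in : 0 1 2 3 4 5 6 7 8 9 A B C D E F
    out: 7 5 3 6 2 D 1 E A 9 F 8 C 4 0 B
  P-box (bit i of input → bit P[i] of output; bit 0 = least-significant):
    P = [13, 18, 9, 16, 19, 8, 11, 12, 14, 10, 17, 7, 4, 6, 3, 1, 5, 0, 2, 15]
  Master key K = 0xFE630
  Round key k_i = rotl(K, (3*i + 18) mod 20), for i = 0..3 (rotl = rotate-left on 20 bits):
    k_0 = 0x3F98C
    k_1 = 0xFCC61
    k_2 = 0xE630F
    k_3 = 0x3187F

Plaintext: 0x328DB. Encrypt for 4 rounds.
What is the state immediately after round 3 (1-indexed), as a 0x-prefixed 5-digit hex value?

s_0 = plaintext = 0x328DB
s_1 = Round(s_0, k_0) = 0x2F559
s_2 = Round(s_1, k_1) = 0x4B492
s_3 = Round(s_2, k_2) = 0x2570C
s_4 = Round(s_3, k_3) = 0x817C4

0x2570C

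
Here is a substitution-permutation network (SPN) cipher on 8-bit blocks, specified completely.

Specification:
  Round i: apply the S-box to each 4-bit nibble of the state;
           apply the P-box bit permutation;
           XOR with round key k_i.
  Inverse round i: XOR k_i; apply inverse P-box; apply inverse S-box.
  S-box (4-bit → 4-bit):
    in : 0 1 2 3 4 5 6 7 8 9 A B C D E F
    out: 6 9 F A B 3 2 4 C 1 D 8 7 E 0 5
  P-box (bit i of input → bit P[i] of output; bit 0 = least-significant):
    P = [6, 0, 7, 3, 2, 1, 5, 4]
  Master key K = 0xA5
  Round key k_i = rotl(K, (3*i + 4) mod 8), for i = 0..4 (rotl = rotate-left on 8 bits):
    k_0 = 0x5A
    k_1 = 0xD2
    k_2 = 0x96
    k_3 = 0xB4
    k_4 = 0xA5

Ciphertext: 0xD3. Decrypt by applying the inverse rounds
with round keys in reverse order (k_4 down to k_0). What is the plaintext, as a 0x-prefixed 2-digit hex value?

0x25

s_0 = ciphertext = 0xD3
s_1 = InvRound(s_0, k_4) = 0x29
s_2 = InvRound(s_1, k_3) = 0x1D
s_3 = InvRound(s_2, k_2) = 0x6D
s_4 = InvRound(s_3, k_1) = 0x2D
s_5 = InvRound(s_4, k_0) = 0x25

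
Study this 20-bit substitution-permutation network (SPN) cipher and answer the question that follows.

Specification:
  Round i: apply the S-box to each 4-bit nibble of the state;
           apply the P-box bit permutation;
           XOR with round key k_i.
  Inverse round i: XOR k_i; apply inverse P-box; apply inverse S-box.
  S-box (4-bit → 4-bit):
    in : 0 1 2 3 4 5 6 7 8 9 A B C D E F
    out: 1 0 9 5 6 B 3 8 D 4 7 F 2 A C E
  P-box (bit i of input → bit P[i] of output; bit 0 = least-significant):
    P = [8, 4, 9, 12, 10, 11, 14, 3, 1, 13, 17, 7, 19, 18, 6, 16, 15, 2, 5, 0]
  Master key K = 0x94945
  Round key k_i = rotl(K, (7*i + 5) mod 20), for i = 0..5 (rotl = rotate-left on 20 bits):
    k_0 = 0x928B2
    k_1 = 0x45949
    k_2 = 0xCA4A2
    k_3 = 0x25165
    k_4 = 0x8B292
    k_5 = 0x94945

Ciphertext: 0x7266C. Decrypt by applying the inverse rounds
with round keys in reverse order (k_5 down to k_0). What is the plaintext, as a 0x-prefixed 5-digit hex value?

0xA3E7F

s_0 = ciphertext = 0x7266C
s_1 = InvRound(s_0, k_5) = 0xE64B3
s_2 = InvRound(s_1, k_4) = 0x8C93E
s_3 = InvRound(s_2, k_3) = 0x233DD
s_4 = InvRound(s_3, k_2) = 0xBA32B
s_5 = InvRound(s_4, k_1) = 0x3BA4E
s_6 = InvRound(s_5, k_0) = 0xA3E7F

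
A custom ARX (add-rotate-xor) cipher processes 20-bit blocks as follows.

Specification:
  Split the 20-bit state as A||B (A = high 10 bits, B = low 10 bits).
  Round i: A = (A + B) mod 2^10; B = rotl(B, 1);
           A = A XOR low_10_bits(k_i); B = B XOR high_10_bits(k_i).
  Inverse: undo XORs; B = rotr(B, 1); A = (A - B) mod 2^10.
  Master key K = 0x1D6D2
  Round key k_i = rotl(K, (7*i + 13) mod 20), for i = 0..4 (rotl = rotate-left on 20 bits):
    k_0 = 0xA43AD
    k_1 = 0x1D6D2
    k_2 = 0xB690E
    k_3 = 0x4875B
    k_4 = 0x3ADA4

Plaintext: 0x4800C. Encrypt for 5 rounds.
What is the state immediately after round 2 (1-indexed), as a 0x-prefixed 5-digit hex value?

0xF6D64

s_0 = plaintext = 0x4800C
s_1 = Round(s_0, k_0) = 0xA0688
s_2 = Round(s_1, k_1) = 0xF6D64
s_3 = Round(s_2, k_2) = 0x0C412
s_4 = Round(s_3, k_3) = 0xC6105
s_5 = Round(s_4, k_4) = 0x6E6E1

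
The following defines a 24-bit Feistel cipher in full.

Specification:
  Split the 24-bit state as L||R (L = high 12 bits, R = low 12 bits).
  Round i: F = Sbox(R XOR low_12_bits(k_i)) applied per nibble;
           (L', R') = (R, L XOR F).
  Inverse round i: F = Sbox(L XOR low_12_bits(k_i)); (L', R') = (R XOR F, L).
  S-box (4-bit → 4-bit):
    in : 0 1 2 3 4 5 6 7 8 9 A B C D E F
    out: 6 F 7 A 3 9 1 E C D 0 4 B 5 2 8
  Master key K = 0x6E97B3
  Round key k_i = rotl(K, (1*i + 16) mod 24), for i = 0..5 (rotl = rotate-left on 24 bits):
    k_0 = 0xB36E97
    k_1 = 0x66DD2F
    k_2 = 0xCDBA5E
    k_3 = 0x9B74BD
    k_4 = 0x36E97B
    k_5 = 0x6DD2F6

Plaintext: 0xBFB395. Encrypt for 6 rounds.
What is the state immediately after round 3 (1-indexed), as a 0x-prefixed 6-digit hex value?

s_0 = plaintext = 0xBFB395
s_1 = Round(s_0, k_0) = 0x395E9C
s_2 = Round(s_1, k_1) = 0xE9C9DF
s_3 = Round(s_2, k_2) = 0x9DF453
s_4 = Round(s_3, k_3) = 0x453FFD
s_5 = Round(s_4, k_4) = 0xFFD592
s_6 = Round(s_5, k_5) = 0x5921EE

0x9DF453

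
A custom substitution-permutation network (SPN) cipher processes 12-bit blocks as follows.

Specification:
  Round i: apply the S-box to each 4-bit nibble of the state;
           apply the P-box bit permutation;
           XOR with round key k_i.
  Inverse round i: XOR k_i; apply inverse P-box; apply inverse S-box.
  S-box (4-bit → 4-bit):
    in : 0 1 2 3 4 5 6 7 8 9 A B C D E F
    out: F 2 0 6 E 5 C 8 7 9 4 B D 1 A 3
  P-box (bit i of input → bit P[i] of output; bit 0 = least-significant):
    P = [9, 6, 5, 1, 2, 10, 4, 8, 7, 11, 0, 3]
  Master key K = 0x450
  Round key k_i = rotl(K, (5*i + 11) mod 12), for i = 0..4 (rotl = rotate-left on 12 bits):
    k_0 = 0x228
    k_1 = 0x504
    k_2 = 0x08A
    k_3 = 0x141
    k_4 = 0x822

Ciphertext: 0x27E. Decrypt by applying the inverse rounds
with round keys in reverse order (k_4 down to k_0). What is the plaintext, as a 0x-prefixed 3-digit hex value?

0x71C

s_0 = ciphertext = 0x27E
s_1 = InvRound(s_0, k_4) = 0xE5F
s_2 = InvRound(s_1, k_3) = 0xE09
s_3 = InvRound(s_2, k_2) = 0x819
s_4 = InvRound(s_3, k_1) = 0x402
s_5 = InvRound(s_4, k_0) = 0x71C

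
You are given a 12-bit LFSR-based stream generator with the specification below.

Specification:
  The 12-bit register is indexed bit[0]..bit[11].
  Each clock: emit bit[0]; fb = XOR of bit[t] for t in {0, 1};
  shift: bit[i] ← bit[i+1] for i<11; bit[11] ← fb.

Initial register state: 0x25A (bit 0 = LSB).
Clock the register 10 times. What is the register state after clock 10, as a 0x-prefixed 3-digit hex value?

reg_0 = 0x25A
clock 1: out=0, reg = 0x92D
clock 2: out=1, reg = 0xC96
clock 3: out=0, reg = 0xE4B
clock 4: out=1, reg = 0x725
clock 5: out=1, reg = 0xB92
clock 6: out=0, reg = 0xDC9
clock 7: out=1, reg = 0xEE4
clock 8: out=0, reg = 0x772
clock 9: out=0, reg = 0xBB9
clock 10: out=1, reg = 0xDDC

0xDDC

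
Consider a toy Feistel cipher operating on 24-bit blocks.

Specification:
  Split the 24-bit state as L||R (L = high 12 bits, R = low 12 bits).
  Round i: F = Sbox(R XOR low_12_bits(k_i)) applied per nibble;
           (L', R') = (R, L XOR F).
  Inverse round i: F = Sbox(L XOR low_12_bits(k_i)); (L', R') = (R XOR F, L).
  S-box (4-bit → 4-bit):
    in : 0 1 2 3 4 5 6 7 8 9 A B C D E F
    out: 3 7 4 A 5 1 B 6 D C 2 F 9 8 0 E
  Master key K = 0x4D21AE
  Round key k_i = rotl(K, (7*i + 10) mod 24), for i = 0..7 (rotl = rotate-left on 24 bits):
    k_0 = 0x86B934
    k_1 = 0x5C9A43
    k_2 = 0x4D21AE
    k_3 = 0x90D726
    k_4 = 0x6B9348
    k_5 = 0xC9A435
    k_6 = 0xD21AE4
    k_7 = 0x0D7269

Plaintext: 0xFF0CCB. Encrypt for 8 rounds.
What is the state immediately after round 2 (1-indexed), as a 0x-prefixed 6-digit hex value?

s_0 = plaintext = 0xFF0CCB
s_1 = Round(s_0, k_0) = 0xCCBE1E
s_2 = Round(s_1, k_1) = 0xE1E9D3
s_3 = Round(s_2, k_2) = 0x9D3376
s_4 = Round(s_3, k_3) = 0x376CC0
s_5 = Round(s_4, k_4) = 0xCC0DAB
s_6 = Round(s_5, k_5) = 0xDAB000
s_7 = Round(s_6, k_6) = 0x000FAE
s_8 = Round(s_7, k_7) = 0xFAE896

0xE1E9D3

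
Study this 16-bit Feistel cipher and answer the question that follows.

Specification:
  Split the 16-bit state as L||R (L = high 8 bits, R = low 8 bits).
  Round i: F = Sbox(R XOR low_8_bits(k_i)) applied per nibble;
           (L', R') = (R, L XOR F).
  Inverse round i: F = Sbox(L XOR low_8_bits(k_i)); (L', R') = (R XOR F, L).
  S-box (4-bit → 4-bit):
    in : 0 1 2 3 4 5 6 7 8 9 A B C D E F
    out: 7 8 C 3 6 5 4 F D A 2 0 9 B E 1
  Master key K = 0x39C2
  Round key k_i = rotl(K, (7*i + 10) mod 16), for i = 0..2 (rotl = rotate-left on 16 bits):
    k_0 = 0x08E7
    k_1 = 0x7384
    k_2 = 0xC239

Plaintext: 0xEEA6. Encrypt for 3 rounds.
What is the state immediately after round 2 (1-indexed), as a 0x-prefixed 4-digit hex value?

0x86DA

s_0 = plaintext = 0xEEA6
s_1 = Round(s_0, k_0) = 0xA686
s_2 = Round(s_1, k_1) = 0x86DA
s_3 = Round(s_2, k_2) = 0xDA65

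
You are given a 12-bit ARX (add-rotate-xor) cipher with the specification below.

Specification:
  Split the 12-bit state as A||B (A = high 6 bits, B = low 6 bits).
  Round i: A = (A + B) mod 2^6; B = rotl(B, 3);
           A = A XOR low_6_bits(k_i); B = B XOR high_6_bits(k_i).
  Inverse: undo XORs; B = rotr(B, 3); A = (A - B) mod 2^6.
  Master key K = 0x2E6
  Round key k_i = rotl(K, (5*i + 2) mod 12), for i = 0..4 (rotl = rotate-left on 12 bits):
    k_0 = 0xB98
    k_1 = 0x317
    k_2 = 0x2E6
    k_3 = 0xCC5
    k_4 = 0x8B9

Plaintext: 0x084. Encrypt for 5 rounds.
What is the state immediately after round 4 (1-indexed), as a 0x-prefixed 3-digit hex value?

0x1D7

s_0 = plaintext = 0x084
s_1 = Round(s_0, k_0) = 0x78E
s_2 = Round(s_1, k_1) = 0xEFD
s_3 = Round(s_2, k_2) = 0x7A4
s_4 = Round(s_3, k_3) = 0x1D7
s_5 = Round(s_4, k_4) = 0x9D8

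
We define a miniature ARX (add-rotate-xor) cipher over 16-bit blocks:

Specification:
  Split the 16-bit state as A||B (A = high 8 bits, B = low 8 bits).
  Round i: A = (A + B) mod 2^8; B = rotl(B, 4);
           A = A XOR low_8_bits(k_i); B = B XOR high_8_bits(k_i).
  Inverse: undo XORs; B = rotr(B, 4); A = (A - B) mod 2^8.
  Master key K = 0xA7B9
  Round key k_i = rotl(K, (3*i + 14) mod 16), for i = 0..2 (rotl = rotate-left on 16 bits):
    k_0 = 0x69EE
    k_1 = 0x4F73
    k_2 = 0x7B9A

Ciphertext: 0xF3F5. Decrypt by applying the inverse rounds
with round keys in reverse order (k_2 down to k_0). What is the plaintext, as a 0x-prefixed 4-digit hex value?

0x6531

s_0 = ciphertext = 0xF3F5
s_1 = InvRound(s_0, k_2) = 0x81E8
s_2 = InvRound(s_1, k_1) = 0x787A
s_3 = InvRound(s_2, k_0) = 0x6531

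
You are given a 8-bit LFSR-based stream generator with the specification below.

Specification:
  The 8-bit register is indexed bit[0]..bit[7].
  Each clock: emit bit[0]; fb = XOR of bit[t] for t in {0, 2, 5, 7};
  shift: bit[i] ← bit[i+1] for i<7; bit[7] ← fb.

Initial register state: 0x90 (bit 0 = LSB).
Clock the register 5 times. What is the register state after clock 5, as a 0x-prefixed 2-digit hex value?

reg_0 = 0x90
clock 1: out=0, reg = 0xC8
clock 2: out=0, reg = 0xE4
clock 3: out=0, reg = 0xF2
clock 4: out=0, reg = 0x79
clock 5: out=1, reg = 0x3C

0x3C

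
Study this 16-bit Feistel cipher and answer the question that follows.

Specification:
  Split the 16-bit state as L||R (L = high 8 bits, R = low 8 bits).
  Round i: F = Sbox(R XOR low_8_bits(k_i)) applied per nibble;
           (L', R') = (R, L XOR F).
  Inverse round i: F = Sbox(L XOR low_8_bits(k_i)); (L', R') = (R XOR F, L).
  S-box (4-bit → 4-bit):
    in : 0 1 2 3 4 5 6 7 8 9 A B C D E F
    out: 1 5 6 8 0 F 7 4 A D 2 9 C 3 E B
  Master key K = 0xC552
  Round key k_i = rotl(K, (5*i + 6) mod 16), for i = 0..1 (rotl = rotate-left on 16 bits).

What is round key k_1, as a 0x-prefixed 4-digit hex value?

K = 0xC552
k_0 = rotl(K, (5*0+6) mod 16) = rotl(K, 6) = 0x54B1
k_1 = rotl(K, (5*1+6) mod 16) = rotl(K, 11) = 0x962A

0x962A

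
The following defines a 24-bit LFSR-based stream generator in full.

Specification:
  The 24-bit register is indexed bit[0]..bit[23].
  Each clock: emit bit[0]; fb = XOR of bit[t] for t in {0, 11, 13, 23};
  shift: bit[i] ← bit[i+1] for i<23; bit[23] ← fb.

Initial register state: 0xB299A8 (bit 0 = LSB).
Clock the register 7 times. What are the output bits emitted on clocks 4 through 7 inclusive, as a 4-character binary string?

reg_0 = 0xB299A8
clock 1: out=0, reg = 0x594CD4
clock 2: out=0, reg = 0xACA66A
clock 3: out=0, reg = 0x565335
clock 4: out=1, reg = 0xAB299A
clock 5: out=0, reg = 0xD594CD
clock 6: out=1, reg = 0x6ACA66
clock 7: out=0, reg = 0xB56533

1010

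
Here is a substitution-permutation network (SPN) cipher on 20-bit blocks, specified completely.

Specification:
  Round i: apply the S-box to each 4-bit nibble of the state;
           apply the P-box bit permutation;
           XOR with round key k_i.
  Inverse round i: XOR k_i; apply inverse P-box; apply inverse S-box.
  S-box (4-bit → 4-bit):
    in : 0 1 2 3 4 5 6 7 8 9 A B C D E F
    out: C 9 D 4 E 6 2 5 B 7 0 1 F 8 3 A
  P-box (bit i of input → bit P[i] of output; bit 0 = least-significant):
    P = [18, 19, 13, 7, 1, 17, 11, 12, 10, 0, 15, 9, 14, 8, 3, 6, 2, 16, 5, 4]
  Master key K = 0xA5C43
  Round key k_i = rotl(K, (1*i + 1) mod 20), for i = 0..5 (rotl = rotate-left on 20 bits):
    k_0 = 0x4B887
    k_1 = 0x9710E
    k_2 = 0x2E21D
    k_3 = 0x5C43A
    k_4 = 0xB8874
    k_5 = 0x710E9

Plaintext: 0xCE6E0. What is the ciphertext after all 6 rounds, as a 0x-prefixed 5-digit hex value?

s_0 = plaintext = 0xCE6E0
s_1 = Round(s_0, k_0) = 0x7D930
s_2 = Round(s_1, k_1) = 0x9DDEB
s_3 = Round(s_2, k_2) = 0x5E07B
s_4 = Round(s_3, k_3) = 0x00F18
s_5 = Round(s_4, k_4) = 0x79A8F
s_6 = Round(s_5, k_5) = 0xD4147

0xD4147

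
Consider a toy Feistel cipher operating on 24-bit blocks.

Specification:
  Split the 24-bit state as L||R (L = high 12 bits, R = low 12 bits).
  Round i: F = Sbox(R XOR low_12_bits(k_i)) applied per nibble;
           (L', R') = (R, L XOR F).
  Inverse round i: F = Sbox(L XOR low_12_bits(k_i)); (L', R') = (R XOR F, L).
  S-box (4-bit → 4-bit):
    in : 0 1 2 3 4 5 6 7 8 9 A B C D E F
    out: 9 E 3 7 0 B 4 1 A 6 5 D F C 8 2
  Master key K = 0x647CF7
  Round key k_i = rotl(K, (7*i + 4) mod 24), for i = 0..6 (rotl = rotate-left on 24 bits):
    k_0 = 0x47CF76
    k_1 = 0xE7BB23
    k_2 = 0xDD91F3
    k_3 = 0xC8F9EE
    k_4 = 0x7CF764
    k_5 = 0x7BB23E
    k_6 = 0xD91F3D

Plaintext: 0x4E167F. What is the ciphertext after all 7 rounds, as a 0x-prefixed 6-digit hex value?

s_0 = plaintext = 0x4E167F
s_1 = Round(s_0, k_0) = 0x67F277
s_2 = Round(s_1, k_1) = 0x2770CF
s_3 = Round(s_2, k_2) = 0x0CFC08
s_4 = Round(s_3, k_3) = 0xC08B4B
s_5 = Round(s_4, k_4) = 0xB4B33A
s_6 = Round(s_5, k_5) = 0x33A5DB
s_7 = Round(s_6, k_6) = 0x5DB6BE

0x5DB6BE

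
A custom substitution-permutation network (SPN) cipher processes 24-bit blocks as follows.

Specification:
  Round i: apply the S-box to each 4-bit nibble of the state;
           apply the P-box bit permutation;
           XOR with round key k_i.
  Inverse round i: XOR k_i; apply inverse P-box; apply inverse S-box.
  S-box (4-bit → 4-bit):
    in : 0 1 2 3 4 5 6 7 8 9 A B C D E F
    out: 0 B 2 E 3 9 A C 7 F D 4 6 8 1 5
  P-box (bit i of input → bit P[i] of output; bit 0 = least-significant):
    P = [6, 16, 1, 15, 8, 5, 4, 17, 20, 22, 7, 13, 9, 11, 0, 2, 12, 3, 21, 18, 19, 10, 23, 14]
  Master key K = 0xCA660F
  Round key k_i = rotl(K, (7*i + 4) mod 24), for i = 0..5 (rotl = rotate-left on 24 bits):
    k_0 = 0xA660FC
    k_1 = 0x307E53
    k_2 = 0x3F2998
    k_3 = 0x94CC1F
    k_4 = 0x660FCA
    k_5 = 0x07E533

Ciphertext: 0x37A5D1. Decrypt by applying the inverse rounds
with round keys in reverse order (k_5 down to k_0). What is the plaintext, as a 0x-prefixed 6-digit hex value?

0xAC098F

s_0 = ciphertext = 0x37A5D1
s_1 = InvRound(s_0, k_5) = 0xDB0F2F
s_2 = InvRound(s_1, k_4) = 0xF77F24
s_3 = InvRound(s_2, k_3) = 0x08F693
s_4 = InvRound(s_3, k_2) = 0x698E53
s_5 = InvRound(s_4, k_1) = 0x5E0106
s_6 = InvRound(s_5, k_0) = 0xAC098F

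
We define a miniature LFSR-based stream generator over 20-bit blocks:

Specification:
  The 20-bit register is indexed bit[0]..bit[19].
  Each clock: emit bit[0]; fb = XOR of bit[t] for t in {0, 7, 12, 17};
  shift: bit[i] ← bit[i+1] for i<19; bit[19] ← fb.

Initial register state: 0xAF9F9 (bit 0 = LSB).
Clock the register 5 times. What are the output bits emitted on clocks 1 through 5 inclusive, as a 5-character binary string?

10011

reg_0 = 0xAF9F9
clock 1: out=1, reg = 0x57CFC
clock 2: out=0, reg = 0x2BE7E
clock 3: out=0, reg = 0x15F3F
clock 4: out=1, reg = 0x0AF9F
clock 5: out=1, reg = 0x057CF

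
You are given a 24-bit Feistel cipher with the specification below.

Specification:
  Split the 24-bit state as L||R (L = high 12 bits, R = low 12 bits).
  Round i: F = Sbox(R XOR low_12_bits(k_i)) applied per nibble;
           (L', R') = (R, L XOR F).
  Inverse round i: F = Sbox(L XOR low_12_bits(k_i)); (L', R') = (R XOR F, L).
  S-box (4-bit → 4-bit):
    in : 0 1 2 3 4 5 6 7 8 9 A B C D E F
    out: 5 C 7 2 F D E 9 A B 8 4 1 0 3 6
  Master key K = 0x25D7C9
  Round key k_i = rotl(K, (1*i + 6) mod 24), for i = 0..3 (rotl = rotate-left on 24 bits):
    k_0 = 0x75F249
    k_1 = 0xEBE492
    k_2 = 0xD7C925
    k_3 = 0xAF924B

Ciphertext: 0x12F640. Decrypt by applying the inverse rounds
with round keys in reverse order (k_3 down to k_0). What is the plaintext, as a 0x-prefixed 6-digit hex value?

0x5F3962

s_0 = ciphertext = 0x12F640
s_1 = InvRound(s_0, k_3) = 0x4AF12F
s_2 = InvRound(s_1, k_2) = 0x1874AF
s_3 = InvRound(s_2, k_1) = 0x962187
s_4 = InvRound(s_3, k_0) = 0x5F3962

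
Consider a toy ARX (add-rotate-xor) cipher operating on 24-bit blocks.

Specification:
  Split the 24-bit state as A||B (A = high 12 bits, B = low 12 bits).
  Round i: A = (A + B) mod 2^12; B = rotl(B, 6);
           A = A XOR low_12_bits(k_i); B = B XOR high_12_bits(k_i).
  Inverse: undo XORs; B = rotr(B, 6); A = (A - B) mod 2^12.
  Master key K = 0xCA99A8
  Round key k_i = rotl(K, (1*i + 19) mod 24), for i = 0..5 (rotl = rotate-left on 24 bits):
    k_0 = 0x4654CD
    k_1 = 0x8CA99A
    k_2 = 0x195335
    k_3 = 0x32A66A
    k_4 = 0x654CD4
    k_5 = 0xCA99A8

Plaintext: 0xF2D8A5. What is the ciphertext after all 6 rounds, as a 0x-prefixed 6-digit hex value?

0x5F96E2

s_0 = plaintext = 0xF2D8A5
s_1 = Round(s_0, k_0) = 0x31FD07
s_2 = Round(s_1, k_1) = 0x9BC93E
s_3 = Round(s_2, k_2) = 0x1CFE31
s_4 = Round(s_3, k_3) = 0x66AF52
s_5 = Round(s_4, k_4) = 0x9682E9
s_6 = Round(s_5, k_5) = 0x5F96E2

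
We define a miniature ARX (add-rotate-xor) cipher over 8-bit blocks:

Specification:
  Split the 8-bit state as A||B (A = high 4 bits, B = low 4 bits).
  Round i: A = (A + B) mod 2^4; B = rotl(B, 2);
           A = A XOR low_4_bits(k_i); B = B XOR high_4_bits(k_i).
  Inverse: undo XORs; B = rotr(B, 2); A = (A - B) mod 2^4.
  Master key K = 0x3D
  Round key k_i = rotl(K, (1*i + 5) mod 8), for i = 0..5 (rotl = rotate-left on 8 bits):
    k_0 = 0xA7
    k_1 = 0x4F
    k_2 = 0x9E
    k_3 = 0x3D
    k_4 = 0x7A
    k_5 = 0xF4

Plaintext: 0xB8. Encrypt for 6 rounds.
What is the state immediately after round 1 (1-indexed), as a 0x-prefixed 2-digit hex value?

s_0 = plaintext = 0xB8
s_1 = Round(s_0, k_0) = 0x48
s_2 = Round(s_1, k_1) = 0x36
s_3 = Round(s_2, k_2) = 0x70
s_4 = Round(s_3, k_3) = 0xA3
s_5 = Round(s_4, k_4) = 0x7B
s_6 = Round(s_5, k_5) = 0x61

0x48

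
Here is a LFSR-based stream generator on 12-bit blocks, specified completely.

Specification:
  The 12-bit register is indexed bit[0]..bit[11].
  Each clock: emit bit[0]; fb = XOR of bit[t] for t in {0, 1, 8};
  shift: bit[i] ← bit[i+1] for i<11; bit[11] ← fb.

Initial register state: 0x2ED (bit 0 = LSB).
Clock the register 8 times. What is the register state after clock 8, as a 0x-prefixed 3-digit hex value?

reg_0 = 0x2ED
clock 1: out=1, reg = 0x976
clock 2: out=0, reg = 0x4BB
clock 3: out=1, reg = 0x25D
clock 4: out=1, reg = 0x92E
clock 5: out=0, reg = 0x497
clock 6: out=1, reg = 0x24B
clock 7: out=1, reg = 0x125
clock 8: out=1, reg = 0x092

0x092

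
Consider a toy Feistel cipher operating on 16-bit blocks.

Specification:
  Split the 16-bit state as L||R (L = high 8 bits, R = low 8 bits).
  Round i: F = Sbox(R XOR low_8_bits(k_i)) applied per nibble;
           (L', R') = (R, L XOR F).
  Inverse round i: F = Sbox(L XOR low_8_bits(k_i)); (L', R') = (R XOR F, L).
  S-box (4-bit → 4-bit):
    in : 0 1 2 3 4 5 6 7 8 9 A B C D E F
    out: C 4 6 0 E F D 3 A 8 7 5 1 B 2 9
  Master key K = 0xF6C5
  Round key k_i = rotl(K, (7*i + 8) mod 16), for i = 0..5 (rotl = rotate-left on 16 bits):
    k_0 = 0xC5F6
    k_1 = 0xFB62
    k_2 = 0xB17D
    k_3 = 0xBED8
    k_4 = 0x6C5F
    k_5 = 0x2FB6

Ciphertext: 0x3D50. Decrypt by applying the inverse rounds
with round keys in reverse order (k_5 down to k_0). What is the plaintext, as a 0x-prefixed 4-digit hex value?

0xFE54

s_0 = ciphertext = 0x3D50
s_1 = InvRound(s_0, k_5) = 0xF53D
s_2 = InvRound(s_1, k_4) = 0x4AF5
s_3 = InvRound(s_2, k_3) = 0x734A
s_4 = InvRound(s_3, k_2) = 0x8873
s_5 = InvRound(s_4, k_1) = 0x5488
s_6 = InvRound(s_5, k_0) = 0xFE54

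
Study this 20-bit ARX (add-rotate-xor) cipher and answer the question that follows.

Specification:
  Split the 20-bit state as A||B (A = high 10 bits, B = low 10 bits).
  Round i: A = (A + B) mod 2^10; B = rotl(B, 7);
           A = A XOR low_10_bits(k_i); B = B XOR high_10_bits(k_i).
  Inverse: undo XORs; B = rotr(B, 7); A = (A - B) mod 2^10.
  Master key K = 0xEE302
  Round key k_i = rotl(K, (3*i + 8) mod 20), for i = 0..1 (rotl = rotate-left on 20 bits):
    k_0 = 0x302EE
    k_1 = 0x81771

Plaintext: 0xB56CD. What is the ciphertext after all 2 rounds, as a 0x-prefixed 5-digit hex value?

s_0 = plaintext = 0xB56CD
s_1 = Round(s_0, k_0) = 0xD3219
s_2 = Round(s_1, k_1) = 0x852C6

0x852C6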